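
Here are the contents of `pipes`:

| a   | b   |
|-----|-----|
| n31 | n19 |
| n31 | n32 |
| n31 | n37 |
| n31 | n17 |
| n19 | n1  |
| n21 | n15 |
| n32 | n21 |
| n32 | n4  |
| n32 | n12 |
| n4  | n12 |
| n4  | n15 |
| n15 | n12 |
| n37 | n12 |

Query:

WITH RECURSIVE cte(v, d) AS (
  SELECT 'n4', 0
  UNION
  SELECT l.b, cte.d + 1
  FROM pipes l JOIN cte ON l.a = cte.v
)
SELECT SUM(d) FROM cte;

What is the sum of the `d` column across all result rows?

4

Base: (n4, d=0).
Iteration 1: edges from {n4} -> (n12, d=1), (n15, d=1).
Iteration 2: edges from {n12,n15} -> (n12, d=2).
Iteration 3: no outgoing edges from {n12}; recursion stops.
SUM(d) = 0 + 1 + 1 + 2 = 4.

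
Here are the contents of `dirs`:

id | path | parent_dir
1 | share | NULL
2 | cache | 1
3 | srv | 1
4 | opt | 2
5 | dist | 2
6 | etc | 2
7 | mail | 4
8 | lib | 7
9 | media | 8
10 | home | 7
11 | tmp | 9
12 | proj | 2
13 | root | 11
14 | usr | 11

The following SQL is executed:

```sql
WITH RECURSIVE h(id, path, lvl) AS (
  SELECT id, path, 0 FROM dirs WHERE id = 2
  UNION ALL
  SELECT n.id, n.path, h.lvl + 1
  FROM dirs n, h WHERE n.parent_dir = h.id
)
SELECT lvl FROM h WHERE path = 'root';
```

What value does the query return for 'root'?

Base: id=2 (cache) at lvl 0.
Iteration 1: rows with parent_dir in {2} -> opt (id 4, lvl 1), dist (id 5, lvl 1), etc (id 6, lvl 1), proj (id 12, lvl 1).
Iteration 2: rows with parent_dir in {4,5,6,12} -> mail (id 7, lvl 2).
Iteration 3: rows with parent_dir in {7} -> lib (id 8, lvl 3), home (id 10, lvl 3).
Iteration 4: rows with parent_dir in {8,10} -> media (id 9, lvl 4).
Iteration 5: rows with parent_dir in {9} -> tmp (id 11, lvl 5).
Iteration 6: rows with parent_dir in {11} -> root (id 13, lvl 6), usr (id 14, lvl 6).
Iteration 7: no rows with parent_dir in {13,14}; recursion stops.

6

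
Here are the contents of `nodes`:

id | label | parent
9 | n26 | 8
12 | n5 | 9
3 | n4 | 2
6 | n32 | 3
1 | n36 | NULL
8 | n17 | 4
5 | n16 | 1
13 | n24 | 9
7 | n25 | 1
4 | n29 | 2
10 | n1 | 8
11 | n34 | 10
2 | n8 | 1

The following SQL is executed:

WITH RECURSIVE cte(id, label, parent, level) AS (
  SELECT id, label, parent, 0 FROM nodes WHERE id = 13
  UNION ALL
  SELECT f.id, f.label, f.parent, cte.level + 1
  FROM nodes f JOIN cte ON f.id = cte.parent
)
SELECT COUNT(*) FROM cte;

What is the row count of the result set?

Base: id=13 (n24), parent=9, level 0.
Iteration 1: join on id=9 -> n26 (id 9, parent=8, level 1).
Iteration 2: join on id=8 -> n17 (id 8, parent=4, level 2).
Iteration 3: join on id=4 -> n29 (id 4, parent=2, level 3).
Iteration 4: join on id=2 -> n8 (id 2, parent=1, level 4).
Iteration 5: join on id=1 -> n36 (id 1, parent=NULL, level 5).
Iteration 6: parent is NULL; no match; recursion stops.
Total rows emitted: 6.

6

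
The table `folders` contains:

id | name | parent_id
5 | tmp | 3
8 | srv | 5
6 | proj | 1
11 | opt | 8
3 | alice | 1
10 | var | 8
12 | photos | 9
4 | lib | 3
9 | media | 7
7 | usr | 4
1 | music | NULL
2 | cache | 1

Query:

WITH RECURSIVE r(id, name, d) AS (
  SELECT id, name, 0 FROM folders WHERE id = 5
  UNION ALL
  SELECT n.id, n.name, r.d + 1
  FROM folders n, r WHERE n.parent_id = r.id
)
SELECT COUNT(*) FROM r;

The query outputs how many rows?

Base: id=5 (tmp) at d 0.
Iteration 1: rows with parent_id in {5} -> srv (id 8, d 1).
Iteration 2: rows with parent_id in {8} -> var (id 10, d 2), opt (id 11, d 2).
Iteration 3: no rows with parent_id in {10,11}; recursion stops.
Total rows emitted: 4.

4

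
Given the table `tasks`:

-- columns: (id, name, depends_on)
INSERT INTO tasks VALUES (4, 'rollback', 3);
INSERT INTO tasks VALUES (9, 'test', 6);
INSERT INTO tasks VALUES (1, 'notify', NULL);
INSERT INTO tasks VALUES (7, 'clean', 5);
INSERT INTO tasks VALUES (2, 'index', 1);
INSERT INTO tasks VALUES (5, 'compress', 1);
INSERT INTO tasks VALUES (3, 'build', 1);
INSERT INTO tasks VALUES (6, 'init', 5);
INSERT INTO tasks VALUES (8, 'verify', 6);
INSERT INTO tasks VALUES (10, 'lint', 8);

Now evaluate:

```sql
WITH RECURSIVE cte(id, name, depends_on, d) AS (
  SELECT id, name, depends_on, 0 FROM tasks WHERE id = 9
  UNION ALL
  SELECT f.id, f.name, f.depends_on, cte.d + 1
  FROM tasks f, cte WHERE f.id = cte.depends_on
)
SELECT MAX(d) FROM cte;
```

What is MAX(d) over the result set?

3

Base: id=9 (test), depends_on=6, d 0.
Iteration 1: join on id=6 -> init (id 6, depends_on=5, d 1).
Iteration 2: join on id=5 -> compress (id 5, depends_on=1, d 2).
Iteration 3: join on id=1 -> notify (id 1, depends_on=NULL, d 3).
Iteration 4: depends_on is NULL; no match; recursion stops.
d values: 0, 1, 2, 3; the maximum is 3.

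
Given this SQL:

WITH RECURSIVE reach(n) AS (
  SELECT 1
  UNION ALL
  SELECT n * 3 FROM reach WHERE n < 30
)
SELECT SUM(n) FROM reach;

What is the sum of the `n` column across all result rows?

Base: n=1.
Iteration 1: 1 < 30 holds -> n = 1 * 3 = 3.
Iteration 2: 3 < 30 holds -> n = 3 * 3 = 9.
Iteration 3: 9 < 30 holds -> n = 9 * 3 = 27.
Iteration 4: 27 < 30 holds -> n = 27 * 3 = 81.
Iteration 5: 81 < 30 fails; recursion stops.
SUM(n) = 1 + 3 + 9 + 27 + 81 = 121.

121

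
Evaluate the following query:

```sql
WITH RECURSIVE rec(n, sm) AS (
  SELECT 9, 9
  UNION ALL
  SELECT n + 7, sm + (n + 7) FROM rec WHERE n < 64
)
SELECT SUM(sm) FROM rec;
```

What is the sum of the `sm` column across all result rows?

Base: n=9, sm=9.
Iteration 1: 9 < 64 holds -> n = 9 + 7 = 16, sm = 9 + 16 = 25.
Iteration 2: 16 < 64 holds -> n = 16 + 7 = 23, sm = 25 + 23 = 48.
Iteration 3: 23 < 64 holds -> n = 23 + 7 = 30, sm = 48 + 30 = 78.
Iteration 4: 30 < 64 holds -> n = 30 + 7 = 37, sm = 78 + 37 = 115.
Iteration 5: 37 < 64 holds -> n = 37 + 7 = 44, sm = 115 + 44 = 159.
Iteration 6: 44 < 64 holds -> n = 44 + 7 = 51, sm = 159 + 51 = 210.
Iteration 7: 51 < 64 holds -> n = 51 + 7 = 58, sm = 210 + 58 = 268.
Iteration 8: 58 < 64 holds -> n = 58 + 7 = 65, sm = 268 + 65 = 333.
Iteration 9: 65 < 64 fails; recursion stops.
SUM(sm) = 9 + 25 + 48 + 78 + 115 + 159 + 210 + 268 + 333 = 1245.

1245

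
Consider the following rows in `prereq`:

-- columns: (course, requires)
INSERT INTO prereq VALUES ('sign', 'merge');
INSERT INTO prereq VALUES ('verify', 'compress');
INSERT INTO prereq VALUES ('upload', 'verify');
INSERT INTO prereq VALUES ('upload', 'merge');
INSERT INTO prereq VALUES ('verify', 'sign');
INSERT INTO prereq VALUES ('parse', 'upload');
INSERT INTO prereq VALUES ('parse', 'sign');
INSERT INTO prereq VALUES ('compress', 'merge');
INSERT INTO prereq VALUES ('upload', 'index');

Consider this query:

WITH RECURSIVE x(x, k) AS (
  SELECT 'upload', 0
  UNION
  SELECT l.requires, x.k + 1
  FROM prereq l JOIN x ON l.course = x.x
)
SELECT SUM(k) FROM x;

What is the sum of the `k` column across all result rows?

10

Base: (upload, k=0).
Iteration 1: edges from {upload} -> (index, k=1), (merge, k=1), (verify, k=1).
Iteration 2: edges from {index,merge,verify} -> (compress, k=2), (sign, k=2).
Iteration 3: edges from {compress,sign} -> (merge, k=3). [UNION drops 1 duplicate row(s)]
Iteration 4: no outgoing edges from {merge}; recursion stops.
SUM(k) = 0 + 1 + 1 + 1 + 2 + 2 + 3 = 10.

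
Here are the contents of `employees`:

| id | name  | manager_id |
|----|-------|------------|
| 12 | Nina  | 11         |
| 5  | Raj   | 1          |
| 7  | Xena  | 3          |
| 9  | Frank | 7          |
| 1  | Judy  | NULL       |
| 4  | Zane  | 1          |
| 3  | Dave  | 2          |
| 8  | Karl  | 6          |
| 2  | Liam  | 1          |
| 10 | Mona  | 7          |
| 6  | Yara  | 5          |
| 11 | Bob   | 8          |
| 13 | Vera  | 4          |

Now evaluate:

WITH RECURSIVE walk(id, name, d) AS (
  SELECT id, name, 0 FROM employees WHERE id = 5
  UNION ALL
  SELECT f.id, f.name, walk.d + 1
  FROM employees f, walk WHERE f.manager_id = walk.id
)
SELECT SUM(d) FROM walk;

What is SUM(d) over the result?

10

Base: id=5 (Raj) at d 0.
Iteration 1: rows with manager_id in {5} -> Yara (id 6, d 1).
Iteration 2: rows with manager_id in {6} -> Karl (id 8, d 2).
Iteration 3: rows with manager_id in {8} -> Bob (id 11, d 3).
Iteration 4: rows with manager_id in {11} -> Nina (id 12, d 4).
Iteration 5: no rows with manager_id in {12}; recursion stops.
SUM(d) = 0 + 1 + 2 + 3 + 4 = 10.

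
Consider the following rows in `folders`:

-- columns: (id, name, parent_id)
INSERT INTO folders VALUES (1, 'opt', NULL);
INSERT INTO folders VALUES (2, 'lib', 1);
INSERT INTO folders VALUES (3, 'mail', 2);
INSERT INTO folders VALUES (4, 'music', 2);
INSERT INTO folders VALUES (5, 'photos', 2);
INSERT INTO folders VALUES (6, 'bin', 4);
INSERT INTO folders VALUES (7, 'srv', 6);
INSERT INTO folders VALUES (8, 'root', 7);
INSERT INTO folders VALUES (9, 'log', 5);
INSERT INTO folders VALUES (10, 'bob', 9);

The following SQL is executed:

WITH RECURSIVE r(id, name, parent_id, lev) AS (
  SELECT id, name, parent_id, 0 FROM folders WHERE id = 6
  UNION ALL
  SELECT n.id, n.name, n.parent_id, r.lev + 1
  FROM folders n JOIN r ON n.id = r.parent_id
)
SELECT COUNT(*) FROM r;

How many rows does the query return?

4

Base: id=6 (bin), parent_id=4, lev 0.
Iteration 1: join on id=4 -> music (id 4, parent_id=2, lev 1).
Iteration 2: join on id=2 -> lib (id 2, parent_id=1, lev 2).
Iteration 3: join on id=1 -> opt (id 1, parent_id=NULL, lev 3).
Iteration 4: parent_id is NULL; no match; recursion stops.
Total rows emitted: 4.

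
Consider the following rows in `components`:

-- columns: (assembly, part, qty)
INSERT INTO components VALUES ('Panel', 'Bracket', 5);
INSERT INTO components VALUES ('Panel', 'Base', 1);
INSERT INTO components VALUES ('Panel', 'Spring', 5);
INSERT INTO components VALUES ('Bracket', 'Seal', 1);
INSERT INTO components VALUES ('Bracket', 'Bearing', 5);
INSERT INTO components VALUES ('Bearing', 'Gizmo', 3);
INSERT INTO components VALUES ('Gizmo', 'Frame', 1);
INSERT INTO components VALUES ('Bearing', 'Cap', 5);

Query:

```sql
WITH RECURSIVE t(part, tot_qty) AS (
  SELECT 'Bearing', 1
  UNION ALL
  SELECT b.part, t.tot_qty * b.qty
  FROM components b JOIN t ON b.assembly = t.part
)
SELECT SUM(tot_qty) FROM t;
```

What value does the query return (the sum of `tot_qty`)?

Base: (Bearing, tot_qty=1).
Iteration 1: components of {Bearing} -> Cap = 1*5 = 5, Gizmo = 1*3 = 3.
Iteration 2: components of {Cap,Gizmo} -> Frame = 3*1 = 3.
Iteration 3: no further components; recursion stops.
SUM(tot_qty) = 1 + 3 + 5 + 3 = 12.

12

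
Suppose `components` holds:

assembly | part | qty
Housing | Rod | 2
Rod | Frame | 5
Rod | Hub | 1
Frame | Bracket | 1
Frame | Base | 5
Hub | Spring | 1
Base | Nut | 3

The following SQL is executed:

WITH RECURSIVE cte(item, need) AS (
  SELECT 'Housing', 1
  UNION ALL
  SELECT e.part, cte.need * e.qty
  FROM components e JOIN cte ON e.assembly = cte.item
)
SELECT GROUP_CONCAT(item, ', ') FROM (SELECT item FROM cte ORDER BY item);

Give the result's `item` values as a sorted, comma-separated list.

Base: (Housing, need=1).
Iteration 1: components of {Housing} -> Rod = 1*2 = 2.
Iteration 2: components of {Rod} -> Frame = 2*5 = 10, Hub = 2*1 = 2.
Iteration 3: components of {Frame,Hub} -> Base = 10*5 = 50, Bracket = 10*1 = 10, Spring = 2*1 = 2.
Iteration 4: components of {Base,Bracket,Spring} -> Nut = 50*3 = 150.
Iteration 5: no further components; recursion stops.

Base, Bracket, Frame, Housing, Hub, Nut, Rod, Spring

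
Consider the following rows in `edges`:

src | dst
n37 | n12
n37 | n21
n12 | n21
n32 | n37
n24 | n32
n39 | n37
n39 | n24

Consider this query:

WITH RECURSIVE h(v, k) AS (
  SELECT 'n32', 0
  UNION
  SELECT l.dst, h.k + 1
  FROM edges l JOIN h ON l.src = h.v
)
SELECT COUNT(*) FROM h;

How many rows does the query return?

5

Base: (n32, k=0).
Iteration 1: edges from {n32} -> (n37, k=1).
Iteration 2: edges from {n37} -> (n12, k=2), (n21, k=2).
Iteration 3: edges from {n12,n21} -> (n21, k=3).
Iteration 4: no outgoing edges from {n21}; recursion stops.
Total rows emitted: 5.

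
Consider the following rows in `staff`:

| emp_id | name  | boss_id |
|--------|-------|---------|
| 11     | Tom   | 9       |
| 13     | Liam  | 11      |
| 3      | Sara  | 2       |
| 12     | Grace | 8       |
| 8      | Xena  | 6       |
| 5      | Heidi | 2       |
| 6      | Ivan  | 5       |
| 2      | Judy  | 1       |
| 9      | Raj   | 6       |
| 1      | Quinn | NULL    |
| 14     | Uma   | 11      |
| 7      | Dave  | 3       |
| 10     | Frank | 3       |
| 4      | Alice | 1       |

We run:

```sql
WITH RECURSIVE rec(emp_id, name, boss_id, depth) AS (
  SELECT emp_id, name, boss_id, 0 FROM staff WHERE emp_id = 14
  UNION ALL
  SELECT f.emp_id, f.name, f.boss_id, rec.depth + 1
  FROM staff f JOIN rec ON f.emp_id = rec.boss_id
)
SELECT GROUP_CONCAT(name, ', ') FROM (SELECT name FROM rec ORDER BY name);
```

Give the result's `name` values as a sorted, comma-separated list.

Base: emp_id=14 (Uma), boss_id=11, depth 0.
Iteration 1: join on emp_id=11 -> Tom (id 11, boss_id=9, depth 1).
Iteration 2: join on emp_id=9 -> Raj (id 9, boss_id=6, depth 2).
Iteration 3: join on emp_id=6 -> Ivan (id 6, boss_id=5, depth 3).
Iteration 4: join on emp_id=5 -> Heidi (id 5, boss_id=2, depth 4).
Iteration 5: join on emp_id=2 -> Judy (id 2, boss_id=1, depth 5).
Iteration 6: join on emp_id=1 -> Quinn (id 1, boss_id=NULL, depth 6).
Iteration 7: boss_id is NULL; no match; recursion stops.

Heidi, Ivan, Judy, Quinn, Raj, Tom, Uma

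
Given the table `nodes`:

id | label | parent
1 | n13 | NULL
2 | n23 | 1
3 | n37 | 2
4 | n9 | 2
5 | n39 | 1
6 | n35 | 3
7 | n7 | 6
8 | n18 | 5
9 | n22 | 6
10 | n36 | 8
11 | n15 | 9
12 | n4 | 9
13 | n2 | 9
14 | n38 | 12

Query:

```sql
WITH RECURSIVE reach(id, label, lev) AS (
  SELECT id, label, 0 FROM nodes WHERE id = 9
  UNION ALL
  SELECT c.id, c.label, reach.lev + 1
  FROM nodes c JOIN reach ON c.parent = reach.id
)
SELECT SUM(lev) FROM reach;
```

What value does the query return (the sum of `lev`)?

Base: id=9 (n22) at lev 0.
Iteration 1: rows with parent in {9} -> n15 (id 11, lev 1), n4 (id 12, lev 1), n2 (id 13, lev 1).
Iteration 2: rows with parent in {11,12,13} -> n38 (id 14, lev 2).
Iteration 3: no rows with parent in {14}; recursion stops.
SUM(lev) = 0 + 1 + 1 + 1 + 2 = 5.

5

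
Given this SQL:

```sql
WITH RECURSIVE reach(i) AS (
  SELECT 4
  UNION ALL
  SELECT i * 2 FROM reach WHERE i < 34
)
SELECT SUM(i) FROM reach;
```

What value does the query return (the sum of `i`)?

Base: i=4.
Iteration 1: 4 < 34 holds -> i = 4 * 2 = 8.
Iteration 2: 8 < 34 holds -> i = 8 * 2 = 16.
Iteration 3: 16 < 34 holds -> i = 16 * 2 = 32.
Iteration 4: 32 < 34 holds -> i = 32 * 2 = 64.
Iteration 5: 64 < 34 fails; recursion stops.
SUM(i) = 4 + 8 + 16 + 32 + 64 = 124.

124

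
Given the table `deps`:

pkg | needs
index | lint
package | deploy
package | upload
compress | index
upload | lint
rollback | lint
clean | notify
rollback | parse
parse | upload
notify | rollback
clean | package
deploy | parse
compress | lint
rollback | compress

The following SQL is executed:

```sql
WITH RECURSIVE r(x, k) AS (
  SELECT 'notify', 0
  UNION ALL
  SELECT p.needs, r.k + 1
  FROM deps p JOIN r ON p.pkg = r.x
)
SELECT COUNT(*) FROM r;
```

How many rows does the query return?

Base: (notify, k=0).
Iteration 1: edges from {notify} -> (rollback, k=1).
Iteration 2: edges from {rollback} -> (compress, k=2), (lint, k=2), (parse, k=2).
Iteration 3: edges from {compress,lint,parse} -> (index, k=3), (lint, k=3), (upload, k=3).
Iteration 4: edges from {index,lint,upload} -> (lint, k=4) x2. [UNION ALL keeps all 2 new rows, including repeats]
Iteration 5: no outgoing edges from {lint}; recursion stops.
Total rows emitted: 10.

10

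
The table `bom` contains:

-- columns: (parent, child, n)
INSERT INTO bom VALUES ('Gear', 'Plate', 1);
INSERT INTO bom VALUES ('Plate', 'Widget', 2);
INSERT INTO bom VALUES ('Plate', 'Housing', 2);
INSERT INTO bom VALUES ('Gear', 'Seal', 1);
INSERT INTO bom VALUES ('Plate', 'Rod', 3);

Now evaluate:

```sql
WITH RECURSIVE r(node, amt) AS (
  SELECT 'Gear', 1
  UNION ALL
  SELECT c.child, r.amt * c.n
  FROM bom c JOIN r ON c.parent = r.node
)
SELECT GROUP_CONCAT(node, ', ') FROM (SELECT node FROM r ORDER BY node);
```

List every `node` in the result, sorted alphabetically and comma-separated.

Gear, Housing, Plate, Rod, Seal, Widget

Base: (Gear, amt=1).
Iteration 1: components of {Gear} -> Plate = 1*1 = 1, Seal = 1*1 = 1.
Iteration 2: components of {Plate,Seal} -> Housing = 1*2 = 2, Rod = 1*3 = 3, Widget = 1*2 = 2.
Iteration 3: no further components; recursion stops.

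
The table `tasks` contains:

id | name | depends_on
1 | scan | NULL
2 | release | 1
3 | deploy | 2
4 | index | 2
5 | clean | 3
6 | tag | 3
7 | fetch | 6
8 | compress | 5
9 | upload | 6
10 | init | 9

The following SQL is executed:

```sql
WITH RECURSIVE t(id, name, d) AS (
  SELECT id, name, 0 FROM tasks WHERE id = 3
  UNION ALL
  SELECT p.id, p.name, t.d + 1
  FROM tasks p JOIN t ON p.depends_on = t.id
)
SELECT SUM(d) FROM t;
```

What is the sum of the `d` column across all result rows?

11

Base: id=3 (deploy) at d 0.
Iteration 1: rows with depends_on in {3} -> clean (id 5, d 1), tag (id 6, d 1).
Iteration 2: rows with depends_on in {5,6} -> fetch (id 7, d 2), compress (id 8, d 2), upload (id 9, d 2).
Iteration 3: rows with depends_on in {7,8,9} -> init (id 10, d 3).
Iteration 4: no rows with depends_on in {10}; recursion stops.
SUM(d) = 0 + 1 + 1 + 2 + 2 + 2 + 3 = 11.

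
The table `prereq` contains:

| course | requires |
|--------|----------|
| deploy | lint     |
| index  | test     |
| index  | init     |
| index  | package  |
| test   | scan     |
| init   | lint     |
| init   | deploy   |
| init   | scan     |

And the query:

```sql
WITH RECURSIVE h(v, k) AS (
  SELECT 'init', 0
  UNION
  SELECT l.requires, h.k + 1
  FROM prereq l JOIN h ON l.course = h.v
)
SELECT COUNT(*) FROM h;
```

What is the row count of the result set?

Base: (init, k=0).
Iteration 1: edges from {init} -> (deploy, k=1), (lint, k=1), (scan, k=1).
Iteration 2: edges from {deploy,lint,scan} -> (lint, k=2).
Iteration 3: no outgoing edges from {lint}; recursion stops.
Total rows emitted: 5.

5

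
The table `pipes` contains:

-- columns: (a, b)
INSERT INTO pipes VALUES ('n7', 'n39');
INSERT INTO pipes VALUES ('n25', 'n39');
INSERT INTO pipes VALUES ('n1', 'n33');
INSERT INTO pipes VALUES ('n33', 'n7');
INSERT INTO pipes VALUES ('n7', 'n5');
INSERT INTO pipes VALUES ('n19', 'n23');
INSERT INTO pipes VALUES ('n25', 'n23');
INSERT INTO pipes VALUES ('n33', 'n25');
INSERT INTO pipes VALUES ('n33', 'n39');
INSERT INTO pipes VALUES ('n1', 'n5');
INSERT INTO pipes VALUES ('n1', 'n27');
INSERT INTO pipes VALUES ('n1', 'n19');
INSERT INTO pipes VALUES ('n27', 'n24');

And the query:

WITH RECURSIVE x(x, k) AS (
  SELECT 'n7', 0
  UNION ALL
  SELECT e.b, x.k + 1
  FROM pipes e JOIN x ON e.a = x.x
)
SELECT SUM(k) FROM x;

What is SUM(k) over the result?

2

Base: (n7, k=0).
Iteration 1: edges from {n7} -> (n39, k=1), (n5, k=1).
Iteration 2: no outgoing edges from {n39,n5}; recursion stops.
SUM(k) = 0 + 1 + 1 = 2.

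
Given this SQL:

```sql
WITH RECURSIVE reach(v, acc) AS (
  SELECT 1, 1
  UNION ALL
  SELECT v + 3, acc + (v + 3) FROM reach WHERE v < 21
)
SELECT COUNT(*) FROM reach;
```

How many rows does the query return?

Base: v=1, acc=1.
Iteration 1: 1 < 21 holds -> v = 1 + 3 = 4, acc = 1 + 4 = 5.
Iteration 2: 4 < 21 holds -> v = 4 + 3 = 7, acc = 5 + 7 = 12.
Iteration 3: 7 < 21 holds -> v = 7 + 3 = 10, acc = 12 + 10 = 22.
Iteration 4: 10 < 21 holds -> v = 10 + 3 = 13, acc = 22 + 13 = 35.
Iteration 5: 13 < 21 holds -> v = 13 + 3 = 16, acc = 35 + 16 = 51.
Iteration 6: 16 < 21 holds -> v = 16 + 3 = 19, acc = 51 + 19 = 70.
Iteration 7: 19 < 21 holds -> v = 19 + 3 = 22, acc = 70 + 22 = 92.
Iteration 8: 22 < 21 fails; recursion stops.
Total rows emitted: 8.

8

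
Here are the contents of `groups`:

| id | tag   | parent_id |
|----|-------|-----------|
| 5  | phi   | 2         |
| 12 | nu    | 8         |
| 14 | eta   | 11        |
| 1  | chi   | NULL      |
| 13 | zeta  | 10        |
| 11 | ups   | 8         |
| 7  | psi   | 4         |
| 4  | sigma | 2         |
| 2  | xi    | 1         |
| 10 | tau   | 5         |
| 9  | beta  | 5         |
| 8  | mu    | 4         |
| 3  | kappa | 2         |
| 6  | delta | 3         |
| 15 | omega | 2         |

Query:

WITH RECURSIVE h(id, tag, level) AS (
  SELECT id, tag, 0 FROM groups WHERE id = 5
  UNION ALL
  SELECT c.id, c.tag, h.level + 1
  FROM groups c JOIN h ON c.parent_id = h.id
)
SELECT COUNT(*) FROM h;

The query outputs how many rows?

4

Base: id=5 (phi) at level 0.
Iteration 1: rows with parent_id in {5} -> beta (id 9, level 1), tau (id 10, level 1).
Iteration 2: rows with parent_id in {9,10} -> zeta (id 13, level 2).
Iteration 3: no rows with parent_id in {13}; recursion stops.
Total rows emitted: 4.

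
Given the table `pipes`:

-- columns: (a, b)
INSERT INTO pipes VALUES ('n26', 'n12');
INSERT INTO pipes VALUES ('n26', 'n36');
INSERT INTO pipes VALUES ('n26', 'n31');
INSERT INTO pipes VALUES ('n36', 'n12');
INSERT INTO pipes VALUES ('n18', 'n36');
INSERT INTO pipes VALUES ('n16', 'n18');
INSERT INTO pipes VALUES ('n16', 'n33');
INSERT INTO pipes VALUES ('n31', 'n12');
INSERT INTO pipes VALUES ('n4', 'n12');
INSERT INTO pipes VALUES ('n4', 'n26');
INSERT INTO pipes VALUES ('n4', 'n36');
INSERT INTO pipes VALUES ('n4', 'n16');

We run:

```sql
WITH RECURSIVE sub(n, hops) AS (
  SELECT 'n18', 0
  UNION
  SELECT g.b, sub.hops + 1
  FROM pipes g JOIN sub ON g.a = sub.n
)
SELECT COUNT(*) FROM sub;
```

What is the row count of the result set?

3

Base: (n18, hops=0).
Iteration 1: edges from {n18} -> (n36, hops=1).
Iteration 2: edges from {n36} -> (n12, hops=2).
Iteration 3: no outgoing edges from {n12}; recursion stops.
Total rows emitted: 3.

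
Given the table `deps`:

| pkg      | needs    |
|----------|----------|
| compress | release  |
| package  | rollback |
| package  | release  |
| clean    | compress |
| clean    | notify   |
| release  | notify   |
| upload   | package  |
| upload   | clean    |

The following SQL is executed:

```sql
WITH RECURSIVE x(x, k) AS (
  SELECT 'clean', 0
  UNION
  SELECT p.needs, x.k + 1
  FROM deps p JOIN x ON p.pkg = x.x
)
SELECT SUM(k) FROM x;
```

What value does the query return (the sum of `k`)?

Base: (clean, k=0).
Iteration 1: edges from {clean} -> (compress, k=1), (notify, k=1).
Iteration 2: edges from {compress,notify} -> (release, k=2).
Iteration 3: edges from {release} -> (notify, k=3).
Iteration 4: no outgoing edges from {notify}; recursion stops.
SUM(k) = 0 + 1 + 1 + 2 + 3 = 7.

7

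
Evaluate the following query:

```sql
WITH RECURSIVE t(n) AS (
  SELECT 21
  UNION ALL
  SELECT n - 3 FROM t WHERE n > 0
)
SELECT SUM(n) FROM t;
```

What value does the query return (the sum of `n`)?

Base: n=21.
Iteration 1: 21 > 0 holds -> n = 21 - 3 = 18.
Iteration 2: 18 > 0 holds -> n = 18 - 3 = 15.
Iteration 3: 15 > 0 holds -> n = 15 - 3 = 12.
Iteration 4: 12 > 0 holds -> n = 12 - 3 = 9.
Iteration 5: 9 > 0 holds -> n = 9 - 3 = 6.
Iteration 6: 6 > 0 holds -> n = 6 - 3 = 3.
Iteration 7: 3 > 0 holds -> n = 3 - 3 = 0.
Iteration 8: 0 > 0 fails; recursion stops.
SUM(n) = 21 + 18 + 15 + 12 + 9 + 6 + 3 + 0 = 84.

84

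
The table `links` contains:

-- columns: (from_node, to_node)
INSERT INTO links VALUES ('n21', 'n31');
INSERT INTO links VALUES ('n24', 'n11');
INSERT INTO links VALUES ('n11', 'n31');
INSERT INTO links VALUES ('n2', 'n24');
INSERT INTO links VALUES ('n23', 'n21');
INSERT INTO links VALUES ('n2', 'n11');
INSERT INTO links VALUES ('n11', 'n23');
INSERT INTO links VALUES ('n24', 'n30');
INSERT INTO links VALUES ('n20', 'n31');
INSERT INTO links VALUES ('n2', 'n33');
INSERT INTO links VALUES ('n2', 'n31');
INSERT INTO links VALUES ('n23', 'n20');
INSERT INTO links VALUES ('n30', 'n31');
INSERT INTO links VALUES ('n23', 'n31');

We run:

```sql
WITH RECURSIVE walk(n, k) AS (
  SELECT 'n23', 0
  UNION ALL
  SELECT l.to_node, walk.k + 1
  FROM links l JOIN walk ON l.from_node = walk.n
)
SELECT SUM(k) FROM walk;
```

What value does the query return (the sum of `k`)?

7

Base: (n23, k=0).
Iteration 1: edges from {n23} -> (n20, k=1), (n21, k=1), (n31, k=1).
Iteration 2: edges from {n20,n21,n31} -> (n31, k=2) x2. [UNION ALL keeps all 2 new rows, including repeats]
Iteration 3: no outgoing edges from {n31}; recursion stops.
SUM(k) = 0 + 1 + 1 + 1 + 2 + 2 = 7.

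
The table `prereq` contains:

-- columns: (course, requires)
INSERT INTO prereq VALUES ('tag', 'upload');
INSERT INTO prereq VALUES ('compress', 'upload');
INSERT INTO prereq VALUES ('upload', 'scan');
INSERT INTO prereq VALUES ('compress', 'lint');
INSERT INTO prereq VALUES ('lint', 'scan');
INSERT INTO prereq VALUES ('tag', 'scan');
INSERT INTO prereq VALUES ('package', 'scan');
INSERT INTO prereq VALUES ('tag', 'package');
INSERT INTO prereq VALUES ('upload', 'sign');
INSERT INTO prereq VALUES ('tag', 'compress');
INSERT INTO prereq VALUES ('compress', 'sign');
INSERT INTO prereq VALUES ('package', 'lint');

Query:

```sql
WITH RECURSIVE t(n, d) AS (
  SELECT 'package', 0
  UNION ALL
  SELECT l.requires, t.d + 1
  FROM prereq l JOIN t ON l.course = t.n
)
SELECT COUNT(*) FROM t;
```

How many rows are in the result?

Base: (package, d=0).
Iteration 1: edges from {package} -> (lint, d=1), (scan, d=1).
Iteration 2: edges from {lint,scan} -> (scan, d=2).
Iteration 3: no outgoing edges from {scan}; recursion stops.
Total rows emitted: 4.

4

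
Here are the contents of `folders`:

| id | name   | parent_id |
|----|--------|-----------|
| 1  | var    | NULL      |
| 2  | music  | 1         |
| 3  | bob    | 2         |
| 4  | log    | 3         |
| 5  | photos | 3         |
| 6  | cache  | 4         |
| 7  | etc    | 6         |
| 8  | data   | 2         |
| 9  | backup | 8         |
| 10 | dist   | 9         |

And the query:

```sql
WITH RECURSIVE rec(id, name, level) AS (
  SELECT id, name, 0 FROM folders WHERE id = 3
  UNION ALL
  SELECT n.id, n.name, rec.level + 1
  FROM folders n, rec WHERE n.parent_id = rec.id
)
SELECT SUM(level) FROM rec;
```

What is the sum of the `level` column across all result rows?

Base: id=3 (bob) at level 0.
Iteration 1: rows with parent_id in {3} -> log (id 4, level 1), photos (id 5, level 1).
Iteration 2: rows with parent_id in {4,5} -> cache (id 6, level 2).
Iteration 3: rows with parent_id in {6} -> etc (id 7, level 3).
Iteration 4: no rows with parent_id in {7}; recursion stops.
SUM(level) = 0 + 1 + 1 + 2 + 3 = 7.

7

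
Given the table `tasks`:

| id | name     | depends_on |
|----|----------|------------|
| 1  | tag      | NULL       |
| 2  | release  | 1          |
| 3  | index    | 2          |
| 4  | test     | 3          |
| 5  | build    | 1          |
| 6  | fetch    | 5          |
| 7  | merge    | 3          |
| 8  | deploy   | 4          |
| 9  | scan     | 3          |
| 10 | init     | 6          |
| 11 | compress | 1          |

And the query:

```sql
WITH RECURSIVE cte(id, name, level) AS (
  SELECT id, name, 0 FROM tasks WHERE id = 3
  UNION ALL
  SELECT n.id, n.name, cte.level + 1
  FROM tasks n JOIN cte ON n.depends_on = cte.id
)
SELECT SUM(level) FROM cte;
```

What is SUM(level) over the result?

5

Base: id=3 (index) at level 0.
Iteration 1: rows with depends_on in {3} -> test (id 4, level 1), merge (id 7, level 1), scan (id 9, level 1).
Iteration 2: rows with depends_on in {4,7,9} -> deploy (id 8, level 2).
Iteration 3: no rows with depends_on in {8}; recursion stops.
SUM(level) = 0 + 1 + 1 + 1 + 2 = 5.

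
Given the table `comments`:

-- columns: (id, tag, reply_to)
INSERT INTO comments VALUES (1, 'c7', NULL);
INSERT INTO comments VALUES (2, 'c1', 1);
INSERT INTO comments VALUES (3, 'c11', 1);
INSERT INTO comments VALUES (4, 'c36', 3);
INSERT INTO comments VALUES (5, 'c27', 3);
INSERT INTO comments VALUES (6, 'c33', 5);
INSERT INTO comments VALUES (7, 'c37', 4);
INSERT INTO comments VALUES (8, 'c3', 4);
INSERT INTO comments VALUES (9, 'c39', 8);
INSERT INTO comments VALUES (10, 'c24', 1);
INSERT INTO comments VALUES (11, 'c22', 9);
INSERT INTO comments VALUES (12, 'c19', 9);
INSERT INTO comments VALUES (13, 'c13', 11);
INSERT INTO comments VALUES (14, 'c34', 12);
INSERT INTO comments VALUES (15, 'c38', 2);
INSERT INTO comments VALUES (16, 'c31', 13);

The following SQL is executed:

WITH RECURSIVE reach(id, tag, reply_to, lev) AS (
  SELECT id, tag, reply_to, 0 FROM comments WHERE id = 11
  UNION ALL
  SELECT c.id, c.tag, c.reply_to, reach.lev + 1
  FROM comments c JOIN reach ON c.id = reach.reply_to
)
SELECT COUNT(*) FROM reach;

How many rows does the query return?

Base: id=11 (c22), reply_to=9, lev 0.
Iteration 1: join on id=9 -> c39 (id 9, reply_to=8, lev 1).
Iteration 2: join on id=8 -> c3 (id 8, reply_to=4, lev 2).
Iteration 3: join on id=4 -> c36 (id 4, reply_to=3, lev 3).
Iteration 4: join on id=3 -> c11 (id 3, reply_to=1, lev 4).
Iteration 5: join on id=1 -> c7 (id 1, reply_to=NULL, lev 5).
Iteration 6: reply_to is NULL; no match; recursion stops.
Total rows emitted: 6.

6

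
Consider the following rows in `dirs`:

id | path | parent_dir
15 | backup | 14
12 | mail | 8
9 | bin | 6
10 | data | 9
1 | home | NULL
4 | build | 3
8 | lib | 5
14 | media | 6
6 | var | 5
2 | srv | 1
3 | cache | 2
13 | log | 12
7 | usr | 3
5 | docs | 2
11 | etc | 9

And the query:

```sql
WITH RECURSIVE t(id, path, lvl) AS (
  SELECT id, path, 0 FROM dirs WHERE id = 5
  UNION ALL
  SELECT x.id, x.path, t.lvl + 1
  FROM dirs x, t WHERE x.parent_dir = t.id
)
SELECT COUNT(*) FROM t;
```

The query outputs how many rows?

Base: id=5 (docs) at lvl 0.
Iteration 1: rows with parent_dir in {5} -> var (id 6, lvl 1), lib (id 8, lvl 1).
Iteration 2: rows with parent_dir in {6,8} -> bin (id 9, lvl 2), mail (id 12, lvl 2), media (id 14, lvl 2).
Iteration 3: rows with parent_dir in {9,12,14} -> data (id 10, lvl 3), etc (id 11, lvl 3), log (id 13, lvl 3), backup (id 15, lvl 3).
Iteration 4: no rows with parent_dir in {10,11,13,15}; recursion stops.
Total rows emitted: 10.

10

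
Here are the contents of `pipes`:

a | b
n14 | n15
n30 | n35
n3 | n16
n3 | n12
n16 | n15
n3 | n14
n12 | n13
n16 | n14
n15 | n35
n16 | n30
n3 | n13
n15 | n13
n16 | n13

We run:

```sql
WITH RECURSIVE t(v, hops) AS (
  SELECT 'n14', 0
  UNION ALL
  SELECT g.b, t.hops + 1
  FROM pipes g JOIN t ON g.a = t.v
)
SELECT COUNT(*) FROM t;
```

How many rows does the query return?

Base: (n14, hops=0).
Iteration 1: edges from {n14} -> (n15, hops=1).
Iteration 2: edges from {n15} -> (n13, hops=2), (n35, hops=2).
Iteration 3: no outgoing edges from {n13,n35}; recursion stops.
Total rows emitted: 4.

4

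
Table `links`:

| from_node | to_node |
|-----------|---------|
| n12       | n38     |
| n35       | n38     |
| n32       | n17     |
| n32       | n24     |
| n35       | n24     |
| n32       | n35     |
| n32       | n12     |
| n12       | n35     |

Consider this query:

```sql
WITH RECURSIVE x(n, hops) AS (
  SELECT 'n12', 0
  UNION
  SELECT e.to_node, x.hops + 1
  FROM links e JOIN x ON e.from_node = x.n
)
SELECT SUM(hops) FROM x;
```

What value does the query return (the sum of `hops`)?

6

Base: (n12, hops=0).
Iteration 1: edges from {n12} -> (n35, hops=1), (n38, hops=1).
Iteration 2: edges from {n35,n38} -> (n24, hops=2), (n38, hops=2).
Iteration 3: no outgoing edges from {n24,n38}; recursion stops.
SUM(hops) = 0 + 1 + 1 + 2 + 2 = 6.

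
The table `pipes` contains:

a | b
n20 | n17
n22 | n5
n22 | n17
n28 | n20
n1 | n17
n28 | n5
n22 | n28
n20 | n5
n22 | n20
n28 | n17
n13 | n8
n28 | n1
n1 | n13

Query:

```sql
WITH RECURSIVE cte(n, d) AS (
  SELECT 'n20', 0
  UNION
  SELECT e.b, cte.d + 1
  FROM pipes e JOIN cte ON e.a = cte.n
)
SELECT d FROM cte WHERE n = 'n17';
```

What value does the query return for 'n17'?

Base: (n20, d=0).
Iteration 1: edges from {n20} -> (n17, d=1), (n5, d=1).
Iteration 2: no outgoing edges from {n17,n5}; recursion stops.

1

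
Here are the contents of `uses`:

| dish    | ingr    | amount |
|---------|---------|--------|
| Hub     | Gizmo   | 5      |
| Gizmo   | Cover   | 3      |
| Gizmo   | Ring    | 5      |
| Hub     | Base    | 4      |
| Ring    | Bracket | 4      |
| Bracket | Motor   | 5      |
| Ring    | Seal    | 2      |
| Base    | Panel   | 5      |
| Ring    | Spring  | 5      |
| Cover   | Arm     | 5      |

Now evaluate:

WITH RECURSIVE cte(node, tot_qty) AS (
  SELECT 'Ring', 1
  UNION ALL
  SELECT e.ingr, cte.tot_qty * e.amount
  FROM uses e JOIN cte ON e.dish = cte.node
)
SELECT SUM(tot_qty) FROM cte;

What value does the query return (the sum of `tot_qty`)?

32

Base: (Ring, tot_qty=1).
Iteration 1: components of {Ring} -> Bracket = 1*4 = 4, Seal = 1*2 = 2, Spring = 1*5 = 5.
Iteration 2: components of {Bracket,Seal,Spring} -> Motor = 4*5 = 20.
Iteration 3: no further components; recursion stops.
SUM(tot_qty) = 1 + 4 + 2 + 5 + 20 = 32.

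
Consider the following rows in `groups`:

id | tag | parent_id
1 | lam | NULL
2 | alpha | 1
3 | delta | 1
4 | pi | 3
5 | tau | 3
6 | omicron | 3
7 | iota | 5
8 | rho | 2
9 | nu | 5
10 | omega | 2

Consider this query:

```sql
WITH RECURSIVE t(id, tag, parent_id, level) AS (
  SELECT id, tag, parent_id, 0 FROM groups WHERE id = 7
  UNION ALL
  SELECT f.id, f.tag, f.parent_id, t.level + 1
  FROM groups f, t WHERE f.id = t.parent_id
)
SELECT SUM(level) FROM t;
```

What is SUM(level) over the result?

6

Base: id=7 (iota), parent_id=5, level 0.
Iteration 1: join on id=5 -> tau (id 5, parent_id=3, level 1).
Iteration 2: join on id=3 -> delta (id 3, parent_id=1, level 2).
Iteration 3: join on id=1 -> lam (id 1, parent_id=NULL, level 3).
Iteration 4: parent_id is NULL; no match; recursion stops.
SUM(level) = 0 + 1 + 2 + 3 = 6.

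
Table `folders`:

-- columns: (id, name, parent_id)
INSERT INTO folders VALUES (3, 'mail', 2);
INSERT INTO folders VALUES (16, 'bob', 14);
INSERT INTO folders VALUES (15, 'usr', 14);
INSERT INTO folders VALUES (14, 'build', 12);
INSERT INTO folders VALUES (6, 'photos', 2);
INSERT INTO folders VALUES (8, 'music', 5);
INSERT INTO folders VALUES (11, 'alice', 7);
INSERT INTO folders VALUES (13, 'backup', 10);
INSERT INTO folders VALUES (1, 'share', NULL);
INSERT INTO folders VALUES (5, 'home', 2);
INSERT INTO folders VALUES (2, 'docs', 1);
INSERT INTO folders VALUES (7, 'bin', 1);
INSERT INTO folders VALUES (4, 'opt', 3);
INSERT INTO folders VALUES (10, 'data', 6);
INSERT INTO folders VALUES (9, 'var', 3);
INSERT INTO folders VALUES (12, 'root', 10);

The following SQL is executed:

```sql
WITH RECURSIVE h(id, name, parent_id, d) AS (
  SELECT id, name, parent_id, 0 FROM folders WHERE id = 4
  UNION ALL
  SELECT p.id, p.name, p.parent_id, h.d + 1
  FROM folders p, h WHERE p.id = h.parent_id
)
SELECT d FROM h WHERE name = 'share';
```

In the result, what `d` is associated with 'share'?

Base: id=4 (opt), parent_id=3, d 0.
Iteration 1: join on id=3 -> mail (id 3, parent_id=2, d 1).
Iteration 2: join on id=2 -> docs (id 2, parent_id=1, d 2).
Iteration 3: join on id=1 -> share (id 1, parent_id=NULL, d 3).
Iteration 4: parent_id is NULL; no match; recursion stops.

3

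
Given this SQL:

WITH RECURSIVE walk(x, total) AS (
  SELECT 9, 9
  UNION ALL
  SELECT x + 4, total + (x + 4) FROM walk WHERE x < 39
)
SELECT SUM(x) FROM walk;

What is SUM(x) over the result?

Base: x=9, total=9.
Iteration 1: 9 < 39 holds -> x = 9 + 4 = 13, total = 9 + 13 = 22.
Iteration 2: 13 < 39 holds -> x = 13 + 4 = 17, total = 22 + 17 = 39.
Iteration 3: 17 < 39 holds -> x = 17 + 4 = 21, total = 39 + 21 = 60.
Iteration 4: 21 < 39 holds -> x = 21 + 4 = 25, total = 60 + 25 = 85.
Iteration 5: 25 < 39 holds -> x = 25 + 4 = 29, total = 85 + 29 = 114.
Iteration 6: 29 < 39 holds -> x = 29 + 4 = 33, total = 114 + 33 = 147.
Iteration 7: 33 < 39 holds -> x = 33 + 4 = 37, total = 147 + 37 = 184.
Iteration 8: 37 < 39 holds -> x = 37 + 4 = 41, total = 184 + 41 = 225.
Iteration 9: 41 < 39 fails; recursion stops.
SUM(x) = 9 + 13 + 17 + 21 + 25 + 29 + 33 + 37 + 41 = 225.

225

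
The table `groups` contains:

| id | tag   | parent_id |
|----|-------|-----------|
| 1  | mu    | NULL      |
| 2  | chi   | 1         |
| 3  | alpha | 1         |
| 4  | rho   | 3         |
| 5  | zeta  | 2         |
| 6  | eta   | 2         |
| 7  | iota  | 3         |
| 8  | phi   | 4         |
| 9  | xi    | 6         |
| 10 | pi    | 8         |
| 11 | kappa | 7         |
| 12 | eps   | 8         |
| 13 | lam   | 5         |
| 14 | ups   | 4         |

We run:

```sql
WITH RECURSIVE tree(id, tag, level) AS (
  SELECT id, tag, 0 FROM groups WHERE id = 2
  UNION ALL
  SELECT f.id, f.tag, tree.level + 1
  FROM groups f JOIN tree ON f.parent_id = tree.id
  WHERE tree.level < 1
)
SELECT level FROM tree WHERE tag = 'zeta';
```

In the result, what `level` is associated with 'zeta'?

1

Base: id=2 (chi) at level 0.
Iteration 1: rows with parent_id in {2} -> zeta (id 5, level 1), eta (id 6, level 1).
Iteration 2: level < 1 fails for all current rows; recursion stops.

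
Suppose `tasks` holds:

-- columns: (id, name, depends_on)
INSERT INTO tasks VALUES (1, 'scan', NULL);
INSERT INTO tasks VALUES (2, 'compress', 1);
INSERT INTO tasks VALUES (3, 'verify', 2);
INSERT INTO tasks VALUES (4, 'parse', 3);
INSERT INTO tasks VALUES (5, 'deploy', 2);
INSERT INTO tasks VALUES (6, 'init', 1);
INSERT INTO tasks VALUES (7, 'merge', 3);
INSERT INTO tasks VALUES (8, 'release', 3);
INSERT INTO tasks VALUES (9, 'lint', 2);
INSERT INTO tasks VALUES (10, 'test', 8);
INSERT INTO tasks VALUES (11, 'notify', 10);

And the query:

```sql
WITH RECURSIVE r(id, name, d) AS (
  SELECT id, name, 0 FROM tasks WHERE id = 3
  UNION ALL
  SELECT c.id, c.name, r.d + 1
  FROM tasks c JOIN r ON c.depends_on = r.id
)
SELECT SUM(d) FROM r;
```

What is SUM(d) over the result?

Base: id=3 (verify) at d 0.
Iteration 1: rows with depends_on in {3} -> parse (id 4, d 1), merge (id 7, d 1), release (id 8, d 1).
Iteration 2: rows with depends_on in {4,7,8} -> test (id 10, d 2).
Iteration 3: rows with depends_on in {10} -> notify (id 11, d 3).
Iteration 4: no rows with depends_on in {11}; recursion stops.
SUM(d) = 0 + 1 + 1 + 1 + 2 + 3 = 8.

8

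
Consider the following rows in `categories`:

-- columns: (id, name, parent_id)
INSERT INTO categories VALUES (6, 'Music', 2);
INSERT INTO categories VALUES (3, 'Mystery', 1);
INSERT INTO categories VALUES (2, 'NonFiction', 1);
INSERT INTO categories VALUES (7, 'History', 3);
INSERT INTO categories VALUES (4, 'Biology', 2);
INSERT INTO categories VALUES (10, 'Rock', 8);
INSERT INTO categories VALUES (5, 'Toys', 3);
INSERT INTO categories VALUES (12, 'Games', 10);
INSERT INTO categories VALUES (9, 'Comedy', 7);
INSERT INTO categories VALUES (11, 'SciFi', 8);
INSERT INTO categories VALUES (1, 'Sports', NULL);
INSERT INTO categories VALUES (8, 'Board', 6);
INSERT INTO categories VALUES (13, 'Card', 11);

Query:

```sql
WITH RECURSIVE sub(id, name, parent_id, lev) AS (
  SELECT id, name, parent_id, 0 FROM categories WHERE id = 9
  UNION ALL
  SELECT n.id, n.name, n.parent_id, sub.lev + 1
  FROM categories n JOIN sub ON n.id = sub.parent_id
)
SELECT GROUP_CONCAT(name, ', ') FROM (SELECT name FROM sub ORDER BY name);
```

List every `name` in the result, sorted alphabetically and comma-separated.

Base: id=9 (Comedy), parent_id=7, lev 0.
Iteration 1: join on id=7 -> History (id 7, parent_id=3, lev 1).
Iteration 2: join on id=3 -> Mystery (id 3, parent_id=1, lev 2).
Iteration 3: join on id=1 -> Sports (id 1, parent_id=NULL, lev 3).
Iteration 4: parent_id is NULL; no match; recursion stops.

Comedy, History, Mystery, Sports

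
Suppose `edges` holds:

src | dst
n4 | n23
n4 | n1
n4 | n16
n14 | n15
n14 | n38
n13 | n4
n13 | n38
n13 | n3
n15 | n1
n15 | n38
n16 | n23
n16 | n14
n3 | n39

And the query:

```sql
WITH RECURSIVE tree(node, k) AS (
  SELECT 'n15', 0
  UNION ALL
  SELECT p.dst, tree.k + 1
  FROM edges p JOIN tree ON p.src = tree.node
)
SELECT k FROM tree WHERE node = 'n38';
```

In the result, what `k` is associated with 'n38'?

Base: (n15, k=0).
Iteration 1: edges from {n15} -> (n1, k=1), (n38, k=1).
Iteration 2: no outgoing edges from {n1,n38}; recursion stops.

1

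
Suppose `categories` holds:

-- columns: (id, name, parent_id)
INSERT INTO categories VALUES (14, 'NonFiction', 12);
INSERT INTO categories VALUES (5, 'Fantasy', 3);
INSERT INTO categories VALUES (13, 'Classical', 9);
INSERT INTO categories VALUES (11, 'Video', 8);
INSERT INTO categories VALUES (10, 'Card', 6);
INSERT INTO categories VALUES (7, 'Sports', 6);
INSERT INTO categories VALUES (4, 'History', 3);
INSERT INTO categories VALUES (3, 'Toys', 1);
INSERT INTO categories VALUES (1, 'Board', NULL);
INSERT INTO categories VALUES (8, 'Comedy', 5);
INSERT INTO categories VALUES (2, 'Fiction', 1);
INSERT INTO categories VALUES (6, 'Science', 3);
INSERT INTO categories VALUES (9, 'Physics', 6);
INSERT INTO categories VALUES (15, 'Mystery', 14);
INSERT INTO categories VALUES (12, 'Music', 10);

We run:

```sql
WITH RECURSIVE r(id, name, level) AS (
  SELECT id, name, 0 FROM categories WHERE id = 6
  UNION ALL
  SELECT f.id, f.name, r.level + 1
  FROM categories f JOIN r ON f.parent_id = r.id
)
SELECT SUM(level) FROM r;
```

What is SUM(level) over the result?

Base: id=6 (Science) at level 0.
Iteration 1: rows with parent_id in {6} -> Sports (id 7, level 1), Physics (id 9, level 1), Card (id 10, level 1).
Iteration 2: rows with parent_id in {7,9,10} -> Music (id 12, level 2), Classical (id 13, level 2).
Iteration 3: rows with parent_id in {12,13} -> NonFiction (id 14, level 3).
Iteration 4: rows with parent_id in {14} -> Mystery (id 15, level 4).
Iteration 5: no rows with parent_id in {15}; recursion stops.
SUM(level) = 0 + 1 + 1 + 1 + 2 + 2 + 3 + 4 = 14.

14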